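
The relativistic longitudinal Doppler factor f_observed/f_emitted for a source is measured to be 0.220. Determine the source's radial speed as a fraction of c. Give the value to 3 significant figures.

f_obs/f_src = √((1−β)/(1+β)) = 0.220  ⇒  (1−β)/(1+β) = 0.048400
β = |1 − D²|/(1 + D²) = |1 − 0.048400|/(1 + 0.048400) = 0.908

β ≈ 0.908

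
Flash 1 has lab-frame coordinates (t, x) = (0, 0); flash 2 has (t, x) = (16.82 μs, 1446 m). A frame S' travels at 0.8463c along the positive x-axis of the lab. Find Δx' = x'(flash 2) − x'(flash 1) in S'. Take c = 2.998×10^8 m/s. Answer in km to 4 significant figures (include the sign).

γ = 1/√(1 − 0.8463²) = 1.87721
Δx' = γ(Δx − vΔt) = 1.87721 × (1446 m − 0.8463×(2.998×10^8 m/s)×16.82×10^-6 s)
= 1.87721 × (-2821.58 m) = -5.297 km

Δx' ≈ -5.297 km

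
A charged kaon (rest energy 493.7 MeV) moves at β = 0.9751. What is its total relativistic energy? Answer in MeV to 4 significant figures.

γ = 1/√(1 − 0.9751²) = 4.50927
E = γm₀c² = 4.50927 × 493.7 MeV = 2226 MeV

E ≈ 2226 MeV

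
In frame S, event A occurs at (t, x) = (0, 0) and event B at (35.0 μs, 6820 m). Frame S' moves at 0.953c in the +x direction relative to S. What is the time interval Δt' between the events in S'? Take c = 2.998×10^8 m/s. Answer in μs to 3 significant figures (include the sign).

γ = 1/√(1 − 0.953²) = 3.3007
Δt' = γ(Δt − vΔx/c²) = 3.3007 × (35.0 μs − 0.953×6820 m / (2.998×10^8 m/s))
= 3.3007 × (13.321 μs) = 44.0 μs

Δt' ≈ 44.0 μs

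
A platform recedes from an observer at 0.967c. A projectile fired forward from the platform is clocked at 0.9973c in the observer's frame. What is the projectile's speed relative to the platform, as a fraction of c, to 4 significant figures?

u' ≈ 0.8509c

Inverse velocity addition: u' = (u − v)/(1 − uv/c²)
= (0.9973 − 0.967)/(1 − 0.9973×0.967) = 0.03030/0.0356109 = 0.8509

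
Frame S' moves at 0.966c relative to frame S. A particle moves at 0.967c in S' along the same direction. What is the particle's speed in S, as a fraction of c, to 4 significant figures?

Relativistic velocity addition: u = (u' + v)/(1 + u'v/c²)
= (0.967 + 0.966)/(1 + 0.967×0.966) = 1.933/1.93412 = 0.9994

u ≈ 0.9994c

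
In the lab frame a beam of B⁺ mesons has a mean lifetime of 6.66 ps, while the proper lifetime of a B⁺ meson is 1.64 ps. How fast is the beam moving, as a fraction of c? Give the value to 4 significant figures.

β ≈ 0.9692

γ = Δt/τ₀ = 6.66/1.64 = 4.06098
β = √(1 − 1/γ²) = √(1 − 1/4.06098²) = 0.9692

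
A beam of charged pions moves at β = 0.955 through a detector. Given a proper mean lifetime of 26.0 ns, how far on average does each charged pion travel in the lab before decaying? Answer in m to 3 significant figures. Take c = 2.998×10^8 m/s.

γ = 1/√(1 − 0.955²) = 3.3715
Dilated lifetime: Δt = γτ₀ = 3.3715 × 26.0 ns = 87.658 ns
d = vΔt = 0.955c × 87.658 ns = 2.8631×10^8 m/s × 8.7658×10^-8 s = 25.1 m

d ≈ 25.1 m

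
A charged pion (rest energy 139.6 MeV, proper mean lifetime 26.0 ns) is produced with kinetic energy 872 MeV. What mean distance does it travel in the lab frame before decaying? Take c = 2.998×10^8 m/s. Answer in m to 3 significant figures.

γ = 1 + K/(m₀c²) = 1 + 872/139.6 = 7.2464
β = √(1 − 1/γ²) = 0.99043
Dilated lifetime: γτ₀ = 7.2464 × 26.0 ns = 188.41 ns
d = βc·γτ₀ = 0.99043 × (2.998×10^8 m/s) × 1.8841×10^-7 s = 55.9 m

d ≈ 55.9 m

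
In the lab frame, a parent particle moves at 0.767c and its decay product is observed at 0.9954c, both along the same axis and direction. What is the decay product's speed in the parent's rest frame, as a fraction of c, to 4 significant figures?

Inverse velocity addition: u' = (u − v)/(1 − uv/c²)
= (0.9954 − 0.767)/(1 − 0.9954×0.767) = 0.2284/0.236528 = 0.9656

u' ≈ 0.9656c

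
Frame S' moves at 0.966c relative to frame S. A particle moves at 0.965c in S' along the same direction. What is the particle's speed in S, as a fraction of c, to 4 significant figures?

u ≈ 0.9994c

Relativistic velocity addition: u = (u' + v)/(1 + u'v/c²)
= (0.965 + 0.966)/(1 + 0.965×0.966) = 1.931/1.93219 = 0.9994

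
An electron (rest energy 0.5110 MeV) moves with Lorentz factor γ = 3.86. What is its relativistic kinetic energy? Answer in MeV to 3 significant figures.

K ≈ 1.46 MeV

γ = 3.86 (given)
K = (γ − 1)m₀c² = (3.86 − 1) × 0.5110 MeV = 2.8600 × 0.5110 MeV = 1.46 MeV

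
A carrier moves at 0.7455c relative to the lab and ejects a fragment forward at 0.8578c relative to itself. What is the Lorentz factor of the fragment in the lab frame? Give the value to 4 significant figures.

u_lab = (0.8578 + 0.7455)/(1 + 0.8578×0.7455) = 1.6033/1.639490 = 0.9779261
γ = 1/√(1 − 0.9779261²) = 4.786

γ ≈ 4.786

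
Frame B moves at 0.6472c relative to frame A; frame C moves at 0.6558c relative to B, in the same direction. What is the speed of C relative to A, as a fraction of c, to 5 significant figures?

Compose boost 2: (0.6558 + 0.6472)/(1 + 0.6558×0.6472) = 1.3030/1.424434 = 0.91475

u ≈ 0.91475c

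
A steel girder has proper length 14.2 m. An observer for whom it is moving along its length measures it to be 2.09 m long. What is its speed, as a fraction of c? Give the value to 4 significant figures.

β ≈ 0.9891

γ = L₀/L = 14.2/2.09 = 6.79426
β = √(1 − 1/γ²) = 0.9891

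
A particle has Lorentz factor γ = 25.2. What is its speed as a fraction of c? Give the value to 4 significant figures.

β ≈ 0.9992

β = √(1 − 1/γ²) = √(1 − 1/25.2²) = √(0.998425) = 0.9992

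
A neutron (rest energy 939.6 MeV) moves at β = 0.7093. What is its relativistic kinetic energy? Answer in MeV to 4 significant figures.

γ = 1/√(1 − 0.7093²) = 1.41863
K = (γ − 1)m₀c² = (1.41863 − 1) × 939.6 MeV = 0.418627 × 939.6 MeV = 393.3 MeV

K ≈ 393.3 MeV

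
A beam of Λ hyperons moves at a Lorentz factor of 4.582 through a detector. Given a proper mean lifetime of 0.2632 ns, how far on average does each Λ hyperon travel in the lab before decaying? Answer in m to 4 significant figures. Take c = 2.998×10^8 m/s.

β = √(1 − 1/γ²) = √(1 − 1/4.582²) = 0.975894
Dilated lifetime: Δt = γτ₀ = 4.582 × 0.2632 ns = 1.20598 ns
d = vΔt = 0.975894c × 1.20598 ns = 2.92573×10^8 m/s × 1.20598×10^-9 s = 0.3528 m

d ≈ 0.3528 m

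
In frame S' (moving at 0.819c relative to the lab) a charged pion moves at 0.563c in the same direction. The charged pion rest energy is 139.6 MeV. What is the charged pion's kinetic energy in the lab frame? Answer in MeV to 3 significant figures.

K ≈ 291 MeV

u_lab = (0.563 + 0.819)/(1 + 0.563×0.819) = 0.945865
γ = 1/√(1 − 0.945865²) = 3.0811
K = (γ − 1)m₀c² = (3.0811 − 1) × 139.6 = 2.0811 × 139.6 = 291 MeV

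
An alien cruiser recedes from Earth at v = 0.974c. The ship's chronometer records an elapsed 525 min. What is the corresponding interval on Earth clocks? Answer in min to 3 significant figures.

γ = 1/√(1 − 0.974²) = 4.4141
Time dilation: Δt = γτ₀ = 4.4141 × 525 min = 2320 min

Δt ≈ 2320 min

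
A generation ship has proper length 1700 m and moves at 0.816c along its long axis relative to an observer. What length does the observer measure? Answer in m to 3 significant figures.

γ = 1/√(1 − 0.816²) = 1.7299
Length contraction: L = L₀/γ = 1700/1.7299 = 983 m

L ≈ 983 m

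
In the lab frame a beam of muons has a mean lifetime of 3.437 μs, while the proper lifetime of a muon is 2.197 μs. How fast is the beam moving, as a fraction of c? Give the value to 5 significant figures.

β ≈ 0.76902

γ = Δt/τ₀ = 3.437/2.197 = 1.564406
β = √(1 − 1/γ²) = √(1 − 1/1.564406²) = 0.76902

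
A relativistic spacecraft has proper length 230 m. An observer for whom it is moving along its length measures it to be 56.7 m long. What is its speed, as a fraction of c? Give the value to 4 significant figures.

β ≈ 0.9691

γ = L₀/L = 230/56.7 = 4.05644
β = √(1 − 1/γ²) = 0.9691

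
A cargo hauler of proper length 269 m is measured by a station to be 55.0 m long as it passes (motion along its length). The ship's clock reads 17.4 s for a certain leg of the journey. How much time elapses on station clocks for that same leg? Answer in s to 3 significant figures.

Length contraction ⇒ γ = L₀/L = 269/55.0 = 4.8909
Time dilation: Δt = γτ₀ = 4.8909 × 17.4 s = 85.1 s

Δt ≈ 85.1 s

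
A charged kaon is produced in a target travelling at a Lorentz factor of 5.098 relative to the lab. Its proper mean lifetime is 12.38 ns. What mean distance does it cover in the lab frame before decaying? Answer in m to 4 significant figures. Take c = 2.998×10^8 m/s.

β = √(1 − 1/γ²) = √(1 − 1/5.098²) = 0.980573
Dilated lifetime: Δt = γτ₀ = 5.098 × 12.38 ns = 63.1132 ns
d = vΔt = 0.980573c × 63.1132 ns = 2.93976×10^8 m/s × 6.31132×10^-8 s = 18.55 m

d ≈ 18.55 m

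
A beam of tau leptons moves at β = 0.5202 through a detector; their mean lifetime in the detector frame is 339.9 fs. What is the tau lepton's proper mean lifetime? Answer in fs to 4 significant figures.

τ₀ ≈ 290.3 fs

γ = 1/√(1 − 0.5202²) = 1.17090
Proper time: τ₀ = Δt/γ = 339.9/1.17090 = 290.3 fs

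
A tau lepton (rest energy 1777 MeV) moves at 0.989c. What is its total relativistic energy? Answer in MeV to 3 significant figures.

E ≈ 12000 MeV

γ = 1/√(1 − 0.989²) = 6.7606
E = γm₀c² = 6.7606 × 1777 MeV = 12000 MeV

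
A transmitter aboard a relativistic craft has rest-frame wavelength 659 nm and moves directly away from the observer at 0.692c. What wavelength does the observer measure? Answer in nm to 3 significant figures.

λ_obs ≈ 1540 nm

Relativistic Doppler: λ_obs = λ_src √((1+β)/(1−β))
= 659 × √(1.6920/0.30800) = 659 × 2.3438 = 1540 nm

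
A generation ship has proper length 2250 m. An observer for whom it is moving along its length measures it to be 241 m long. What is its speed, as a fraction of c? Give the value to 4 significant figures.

γ = L₀/L = 2250/241 = 9.33610
β = √(1 − 1/γ²) = 0.9942

β ≈ 0.9942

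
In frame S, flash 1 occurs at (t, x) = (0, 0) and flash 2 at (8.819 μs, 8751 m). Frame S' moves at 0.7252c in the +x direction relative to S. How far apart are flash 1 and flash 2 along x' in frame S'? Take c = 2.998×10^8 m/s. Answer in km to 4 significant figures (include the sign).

Δx' ≈ 9.925 km

γ = 1/√(1 − 0.7252²) = 1.45235
Δx' = γ(Δx − vΔt) = 1.45235 × (8751 m − 0.7252×(2.998×10^8 m/s)×8.819×10^-6 s)
= 1.45235 × (6833.62 m) = 9.925 km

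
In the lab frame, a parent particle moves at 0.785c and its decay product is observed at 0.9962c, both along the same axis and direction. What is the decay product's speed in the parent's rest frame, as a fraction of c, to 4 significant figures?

Inverse velocity addition: u' = (u − v)/(1 − uv/c²)
= (0.9962 − 0.785)/(1 − 0.9962×0.785) = 0.2112/0.217983 = 0.9689

u' ≈ 0.9689c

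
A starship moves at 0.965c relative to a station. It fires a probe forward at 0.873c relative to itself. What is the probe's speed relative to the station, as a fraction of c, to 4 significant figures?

Relativistic velocity addition: u = (u' + v)/(1 + u'v/c²)
= (0.873 + 0.965)/(1 + 0.873×0.965) = 1.838/1.84245 = 0.9976

u ≈ 0.9976c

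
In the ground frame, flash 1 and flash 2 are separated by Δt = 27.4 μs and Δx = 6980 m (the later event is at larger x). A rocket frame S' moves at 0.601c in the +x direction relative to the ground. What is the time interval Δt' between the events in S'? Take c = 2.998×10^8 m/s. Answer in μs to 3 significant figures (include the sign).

Δt' ≈ 16.8 μs

γ = 1/√(1 − 0.601²) = 1.2512
Δt' = γ(Δt − vΔx/c²) = 1.2512 × (27.4 μs − 0.601×6980 m / (2.998×10^8 m/s))
= 1.2512 × (13.407 μs) = 16.8 μs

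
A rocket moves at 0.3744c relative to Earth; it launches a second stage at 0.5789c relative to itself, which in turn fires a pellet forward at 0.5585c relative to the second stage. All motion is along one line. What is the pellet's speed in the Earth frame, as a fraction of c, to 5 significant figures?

Compose boost 2: (0.5789 + 0.3744)/(1 + 0.5789×0.3744) = 0.95330/1.216740 = 0.7834869
Compose boost 3: (0.5585 + 0.7834869)/(1 + 0.5585×0.7834869) = 1.341987/1.437577 = 0.93351

u ≈ 0.93351c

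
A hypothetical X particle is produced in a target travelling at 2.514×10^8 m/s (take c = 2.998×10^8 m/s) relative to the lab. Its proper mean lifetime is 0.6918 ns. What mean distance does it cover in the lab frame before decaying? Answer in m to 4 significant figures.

β = v/c = 2.514×10^8 / 2.998×10^8 = 0.838559
γ = 1/√(1 − 0.838559²) = 1.83550
Dilated lifetime: Δt = γτ₀ = 1.83550 × 0.6918 ns = 1.26980 ns
d = vΔt = 0.838559c × 1.26980 ns = 2.51400×10^8 m/s × 1.26980×10^-9 s = 0.3192 m

d ≈ 0.3192 m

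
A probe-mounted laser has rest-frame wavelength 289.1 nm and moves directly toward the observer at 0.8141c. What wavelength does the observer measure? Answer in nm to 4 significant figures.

Relativistic Doppler: λ_obs = λ_src √((1−β)/(1+β))
= 289.1 × √(0.185900/1.81410) = 289.1 × 0.320117 = 92.55 nm

λ_obs ≈ 92.55 nm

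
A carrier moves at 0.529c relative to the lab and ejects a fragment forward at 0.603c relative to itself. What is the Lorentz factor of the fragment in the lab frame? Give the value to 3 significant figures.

γ ≈ 1.95

u_lab = (0.603 + 0.529)/(1 + 0.603×0.529) = 1.132/1.31899 = 0.858234
γ = 1/√(1 − 0.858234²) = 1.95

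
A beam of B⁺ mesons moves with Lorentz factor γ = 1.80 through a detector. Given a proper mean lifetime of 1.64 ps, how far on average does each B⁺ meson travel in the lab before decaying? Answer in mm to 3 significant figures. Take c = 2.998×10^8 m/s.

β = √(1 − 1/γ²) = √(1 − 1/1.80²) = 0.83148
Dilated lifetime: Δt = γτ₀ = 1.80 × 1.64 ps = 2.9520 ps
d = vΔt = 0.83148c × 2.9520 ps = 2.4928×10^8 m/s × 2.9520×10^-12 s = 0.736 mm

d ≈ 0.736 mm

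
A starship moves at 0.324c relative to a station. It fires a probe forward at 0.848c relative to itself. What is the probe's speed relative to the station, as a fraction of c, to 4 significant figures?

Relativistic velocity addition: u = (u' + v)/(1 + u'v/c²)
= (0.848 + 0.324)/(1 + 0.848×0.324) = 1.172/1.27475 = 0.9194

u ≈ 0.9194c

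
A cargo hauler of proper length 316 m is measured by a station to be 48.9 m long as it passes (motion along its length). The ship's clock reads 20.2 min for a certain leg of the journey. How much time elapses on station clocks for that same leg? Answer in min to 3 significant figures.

Δt ≈ 131 min

Length contraction ⇒ γ = L₀/L = 316/48.9 = 6.4622
Time dilation: Δt = γτ₀ = 6.4622 × 20.2 min = 131 min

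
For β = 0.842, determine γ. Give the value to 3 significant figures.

γ ≈ 1.85

γ = 1/√(1 − β²) = 1/√(1 − 0.842²) = 1/√(0.29104) = 1.85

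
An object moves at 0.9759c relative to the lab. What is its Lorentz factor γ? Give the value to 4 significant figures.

γ = 1/√(1 − β²) = 1/√(1 − 0.9759²) = 1/√(0.0476192) = 4.583

γ ≈ 4.583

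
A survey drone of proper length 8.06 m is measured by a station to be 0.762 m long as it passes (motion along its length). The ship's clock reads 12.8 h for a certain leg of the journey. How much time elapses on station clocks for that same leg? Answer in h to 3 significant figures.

Length contraction ⇒ γ = L₀/L = 8.06/0.762 = 10.577
Time dilation: Δt = γτ₀ = 10.577 × 12.8 h = 135 h

Δt ≈ 135 h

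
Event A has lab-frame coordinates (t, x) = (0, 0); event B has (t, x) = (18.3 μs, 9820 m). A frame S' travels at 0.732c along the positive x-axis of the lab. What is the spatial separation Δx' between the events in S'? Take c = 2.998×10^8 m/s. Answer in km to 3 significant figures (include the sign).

γ = 1/√(1 − 0.732²) = 1.4678
Δx' = γ(Δx − vΔt) = 1.4678 × (9820 m − 0.732×(2.998×10^8 m/s)×18.3×10^-6 s)
= 1.4678 × (5804.0 m) = 8.52 km

Δx' ≈ 8.52 km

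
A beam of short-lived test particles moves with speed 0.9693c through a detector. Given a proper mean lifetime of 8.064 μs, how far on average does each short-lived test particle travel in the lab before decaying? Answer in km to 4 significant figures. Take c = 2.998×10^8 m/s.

d ≈ 9.530 km

γ = 1/√(1 − 0.9693²) = 4.06701
Dilated lifetime: Δt = γτ₀ = 4.06701 × 8.064 μs = 32.7963 μs
d = vΔt = 0.9693c × 32.7963 μs = 2.90596×10^8 m/s × 3.27963×10^-5 s = 9.530 km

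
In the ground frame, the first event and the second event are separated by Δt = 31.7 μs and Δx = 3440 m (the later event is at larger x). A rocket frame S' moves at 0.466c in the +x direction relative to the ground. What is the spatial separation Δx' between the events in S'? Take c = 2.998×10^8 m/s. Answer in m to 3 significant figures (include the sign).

γ = 1/√(1 − 0.466²) = 1.1302
Δx' = γ(Δx − vΔt) = 1.1302 × (3440 m − 0.466×(2.998×10^8 m/s)×31.7×10^-6 s)
= 1.1302 × (-988.71 m) = -1120 m

Δx' ≈ -1120 m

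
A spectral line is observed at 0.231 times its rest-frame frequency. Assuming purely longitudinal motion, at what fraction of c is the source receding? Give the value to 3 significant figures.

f_obs/f_src = √((1−β)/(1+β)) = 0.231  ⇒  (1−β)/(1+β) = 0.053361
β = |1 − D²|/(1 + D²) = |1 − 0.053361|/(1 + 0.053361) = 0.899

β ≈ 0.899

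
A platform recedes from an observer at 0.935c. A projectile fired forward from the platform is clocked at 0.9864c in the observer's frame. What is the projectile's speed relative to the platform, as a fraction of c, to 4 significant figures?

Inverse velocity addition: u' = (u − v)/(1 − uv/c²)
= (0.9864 − 0.935)/(1 − 0.9864×0.935) = 0.05140/0.0777160 = 0.6614

u' ≈ 0.6614c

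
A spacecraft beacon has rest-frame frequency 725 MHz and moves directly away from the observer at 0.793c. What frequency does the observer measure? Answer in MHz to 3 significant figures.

f_obs ≈ 246 MHz

Relativistic Doppler: f_obs = f_src √((1−β)/(1+β))
= 725 × √(0.20700/1.7930) = 725 × 0.33978 = 246 MHz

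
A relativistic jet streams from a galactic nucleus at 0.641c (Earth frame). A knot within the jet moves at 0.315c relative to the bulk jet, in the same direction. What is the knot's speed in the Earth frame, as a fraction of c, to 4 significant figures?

Relativistic velocity addition: u = (u' + v)/(1 + u'v/c²)
= (0.315 + 0.641)/(1 + 0.315×0.641) = 0.9560/1.20192 = 0.7954

u ≈ 0.7954c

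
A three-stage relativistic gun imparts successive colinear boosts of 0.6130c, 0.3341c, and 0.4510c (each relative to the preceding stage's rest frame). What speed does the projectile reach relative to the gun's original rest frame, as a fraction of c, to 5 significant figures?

u ≈ 0.91331c

Compose boost 2: (0.3341 + 0.6130)/(1 + 0.3341×0.6130) = 0.94710/1.204803 = 0.7861034
Compose boost 3: (0.4510 + 0.7861034)/(1 + 0.4510×0.7861034) = 1.237103/1.354533 = 0.91331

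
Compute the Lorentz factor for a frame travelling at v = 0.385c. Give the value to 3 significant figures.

γ ≈ 1.08

γ = 1/√(1 − β²) = 1/√(1 − 0.385²) = 1/√(0.85177) = 1.08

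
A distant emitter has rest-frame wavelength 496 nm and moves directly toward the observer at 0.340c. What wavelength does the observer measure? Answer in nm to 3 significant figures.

λ_obs ≈ 348 nm

Relativistic Doppler: λ_obs = λ_src √((1−β)/(1+β))
= 496 × √(0.66000/1.3400) = 496 × 0.70181 = 348 nm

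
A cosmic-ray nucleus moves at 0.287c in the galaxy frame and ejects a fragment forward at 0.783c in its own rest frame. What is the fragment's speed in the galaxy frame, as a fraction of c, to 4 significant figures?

Compose boost 2: (0.783 + 0.287)/(1 + 0.783×0.287) = 1.070/1.22472 = 0.8737

u ≈ 0.8737c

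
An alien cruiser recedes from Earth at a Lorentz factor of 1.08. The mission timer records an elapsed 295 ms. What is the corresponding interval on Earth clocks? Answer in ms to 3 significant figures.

γ = 1.08 (given)
Time dilation: Δt = γτ₀ = 1.08 × 295 ms = 319 ms

Δt ≈ 319 ms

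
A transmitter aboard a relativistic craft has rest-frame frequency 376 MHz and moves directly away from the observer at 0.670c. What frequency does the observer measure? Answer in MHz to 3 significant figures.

Relativistic Doppler: f_obs = f_src √((1−β)/(1+β))
= 376 × √(0.33000/1.6700) = 376 × 0.44453 = 167 MHz

f_obs ≈ 167 MHz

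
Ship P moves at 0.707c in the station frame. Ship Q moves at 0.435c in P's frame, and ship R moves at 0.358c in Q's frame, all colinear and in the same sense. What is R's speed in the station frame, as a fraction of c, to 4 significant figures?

Compose boost 2: (0.435 + 0.707)/(1 + 0.435×0.707) = 1.142/1.30754 = 0.873393
Compose boost 3: (0.358 + 0.873393)/(1 + 0.358×0.873393) = 1.23139/1.31267 = 0.9381

u ≈ 0.9381c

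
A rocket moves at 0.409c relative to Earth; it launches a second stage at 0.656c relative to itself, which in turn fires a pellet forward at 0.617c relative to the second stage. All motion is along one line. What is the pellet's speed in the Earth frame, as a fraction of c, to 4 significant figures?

Compose boost 2: (0.656 + 0.409)/(1 + 0.656×0.409) = 1.065/1.26830 = 0.839704
Compose boost 3: (0.617 + 0.839704)/(1 + 0.617×0.839704) = 1.45670/1.51810 = 0.9596

u ≈ 0.9596c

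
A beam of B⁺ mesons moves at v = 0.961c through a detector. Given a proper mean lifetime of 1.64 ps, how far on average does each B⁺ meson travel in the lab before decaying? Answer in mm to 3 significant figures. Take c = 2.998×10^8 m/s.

d ≈ 1.71 mm

γ = 1/√(1 − 0.961²) = 3.6160
Dilated lifetime: Δt = γτ₀ = 3.6160 × 1.64 ps = 5.9302 ps
d = vΔt = 0.961c × 5.9302 ps = 2.8811×10^8 m/s × 5.9302×10^-12 s = 1.71 mm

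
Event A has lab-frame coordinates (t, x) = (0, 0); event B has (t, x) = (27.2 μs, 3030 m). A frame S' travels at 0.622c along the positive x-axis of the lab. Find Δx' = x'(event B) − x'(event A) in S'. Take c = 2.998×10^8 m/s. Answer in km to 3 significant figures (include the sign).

Δx' ≈ -2.61 km

γ = 1/√(1 − 0.622²) = 1.2771
Δx' = γ(Δx − vΔt) = 1.2771 × (3030 m − 0.622×(2.998×10^8 m/s)×27.2×10^-6 s)
= 1.2771 × (-2042.1 m) = -2.61 km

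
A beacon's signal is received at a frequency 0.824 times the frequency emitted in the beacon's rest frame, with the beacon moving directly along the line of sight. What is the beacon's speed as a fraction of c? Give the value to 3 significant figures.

β ≈ 0.191

f_obs/f_src = √((1−β)/(1+β)) = 0.824  ⇒  (1−β)/(1+β) = 0.67898
β = |1 − D²|/(1 + D²) = |1 − 0.67898|/(1 + 0.67898) = 0.191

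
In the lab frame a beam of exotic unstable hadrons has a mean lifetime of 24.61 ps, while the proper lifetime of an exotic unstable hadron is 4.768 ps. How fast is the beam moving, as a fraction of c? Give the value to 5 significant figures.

γ = Δt/τ₀ = 24.61/4.768 = 5.161493
β = √(1 − 1/γ²) = √(1 − 1/5.161493²) = 0.98105

β ≈ 0.98105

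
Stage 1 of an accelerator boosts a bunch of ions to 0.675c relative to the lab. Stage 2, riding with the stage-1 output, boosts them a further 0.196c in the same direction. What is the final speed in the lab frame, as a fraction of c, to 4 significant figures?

u ≈ 0.7692c

Compose boost 2: (0.196 + 0.675)/(1 + 0.196×0.675) = 0.8710/1.13230 = 0.7692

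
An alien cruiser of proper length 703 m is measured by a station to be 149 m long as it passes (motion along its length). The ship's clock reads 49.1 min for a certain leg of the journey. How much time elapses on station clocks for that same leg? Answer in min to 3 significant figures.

Length contraction ⇒ γ = L₀/L = 703/149 = 4.7181
Time dilation: Δt = γτ₀ = 4.7181 × 49.1 min = 232 min

Δt ≈ 232 min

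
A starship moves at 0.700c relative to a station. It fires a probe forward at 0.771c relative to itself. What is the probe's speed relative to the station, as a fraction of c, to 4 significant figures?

Relativistic velocity addition: u = (u' + v)/(1 + u'v/c²)
= (0.771 + 0.700)/(1 + 0.771×0.700) = 1.471/1.53970 = 0.9554

u ≈ 0.9554c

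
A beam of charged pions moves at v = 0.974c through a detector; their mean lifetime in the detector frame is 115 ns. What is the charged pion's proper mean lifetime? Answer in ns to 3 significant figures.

τ₀ ≈ 26.1 ns

γ = 1/√(1 − 0.974²) = 4.4141
Proper time: τ₀ = Δt/γ = 115/4.4141 = 26.1 ns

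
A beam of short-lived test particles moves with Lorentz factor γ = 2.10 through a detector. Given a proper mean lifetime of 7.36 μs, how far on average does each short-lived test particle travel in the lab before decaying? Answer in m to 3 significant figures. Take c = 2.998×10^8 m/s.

d ≈ 4070 m

β = √(1 − 1/γ²) = √(1 − 1/2.10²) = 0.87934
Dilated lifetime: Δt = γτ₀ = 2.10 × 7.36 μs = 15.456 μs
d = vΔt = 0.87934c × 15.456 μs = 2.6363×10^8 m/s × 1.5456×10^-5 s = 4070 m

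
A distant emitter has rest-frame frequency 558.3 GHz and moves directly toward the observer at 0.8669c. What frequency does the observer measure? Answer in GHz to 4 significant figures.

f_obs ≈ 2091 GHz

Relativistic Doppler: f_obs = f_src √((1+β)/(1−β))
= 558.3 × √(1.86690/0.133100) = 558.3 × 3.74517 = 2091 GHz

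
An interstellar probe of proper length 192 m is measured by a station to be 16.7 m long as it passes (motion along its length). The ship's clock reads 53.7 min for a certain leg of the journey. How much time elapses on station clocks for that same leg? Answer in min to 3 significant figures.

Length contraction ⇒ γ = L₀/L = 192/16.7 = 11.497
Time dilation: Δt = γτ₀ = 11.497 × 53.7 min = 617 min

Δt ≈ 617 min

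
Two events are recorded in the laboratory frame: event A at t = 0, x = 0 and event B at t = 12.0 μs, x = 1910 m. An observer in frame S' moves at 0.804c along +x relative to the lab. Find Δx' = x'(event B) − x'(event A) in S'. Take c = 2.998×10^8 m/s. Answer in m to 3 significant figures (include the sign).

Δx' ≈ -1650 m

γ = 1/√(1 − 0.804²) = 1.6817
Δx' = γ(Δx − vΔt) = 1.6817 × (1910 m − 0.804×(2.998×10^8 m/s)×12.0×10^-6 s)
= 1.6817 × (-982.47 m) = -1650 m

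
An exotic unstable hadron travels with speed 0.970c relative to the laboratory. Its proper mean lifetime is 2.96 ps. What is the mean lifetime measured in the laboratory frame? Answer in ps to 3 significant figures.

γ = 1/√(1 − 0.970²) = 4.1135
Time dilation: Δt = γτ₀ = 4.1135 × 2.96 ps = 12.2 ps

Δt ≈ 12.2 ps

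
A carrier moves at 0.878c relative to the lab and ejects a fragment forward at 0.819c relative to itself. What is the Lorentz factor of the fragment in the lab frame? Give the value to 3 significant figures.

γ ≈ 6.26

u_lab = (0.819 + 0.878)/(1 + 0.819×0.878) = 1.697/1.71908 = 0.987155
γ = 1/√(1 − 0.987155²) = 6.26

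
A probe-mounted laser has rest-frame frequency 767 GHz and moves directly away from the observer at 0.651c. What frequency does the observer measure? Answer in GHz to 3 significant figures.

Relativistic Doppler: f_obs = f_src √((1−β)/(1+β))
= 767 × √(0.34900/1.6510) = 767 × 0.45977 = 353 GHz

f_obs ≈ 353 GHz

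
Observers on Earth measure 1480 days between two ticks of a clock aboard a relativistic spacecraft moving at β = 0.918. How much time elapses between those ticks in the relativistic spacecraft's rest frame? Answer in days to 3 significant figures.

γ = 1/√(1 − 0.918²) = 2.5216
Proper time: τ₀ = Δt/γ = 1480/2.5216 = 587 days

τ₀ ≈ 587 days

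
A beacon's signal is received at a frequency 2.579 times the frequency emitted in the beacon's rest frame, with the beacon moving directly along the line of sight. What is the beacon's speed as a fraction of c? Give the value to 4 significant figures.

f_obs/f_src = √((1+β)/(1−β)) = 2.579  ⇒  (1+β)/(1−β) = 6.65124
β = |1 − D²|/(1 + D²) = |1 − 6.65124|/(1 + 6.65124) = 0.7386

β ≈ 0.7386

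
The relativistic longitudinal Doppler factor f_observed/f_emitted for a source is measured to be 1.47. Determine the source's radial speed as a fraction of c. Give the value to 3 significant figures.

β ≈ 0.367

f_obs/f_src = √((1+β)/(1−β)) = 1.47  ⇒  (1+β)/(1−β) = 2.1609
β = |1 − D²|/(1 + D²) = |1 − 2.1609|/(1 + 2.1609) = 0.367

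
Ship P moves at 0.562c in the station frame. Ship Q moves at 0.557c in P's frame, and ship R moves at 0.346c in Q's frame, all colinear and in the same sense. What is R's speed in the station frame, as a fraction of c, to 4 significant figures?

u ≈ 0.9254c

Compose boost 2: (0.557 + 0.562)/(1 + 0.557×0.562) = 1.119/1.31303 = 0.852225
Compose boost 3: (0.346 + 0.852225)/(1 + 0.346×0.852225) = 1.19822/1.29487 = 0.9254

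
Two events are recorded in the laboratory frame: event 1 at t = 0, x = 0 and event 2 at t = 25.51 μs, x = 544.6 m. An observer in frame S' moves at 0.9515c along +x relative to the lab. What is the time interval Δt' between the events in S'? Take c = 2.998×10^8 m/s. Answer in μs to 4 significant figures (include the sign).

γ = 1/√(1 − 0.9515²) = 3.25046
Δt' = γ(Δt − vΔx/c²) = 3.25046 × (25.51 μs − 0.9515×544.6 m / (2.998×10^8 m/s))
= 3.25046 × (23.7816 μs) = 77.30 μs

Δt' ≈ 77.30 μs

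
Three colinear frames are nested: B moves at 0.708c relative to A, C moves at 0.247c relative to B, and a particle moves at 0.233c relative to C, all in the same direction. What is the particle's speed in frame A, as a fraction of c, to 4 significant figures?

u ≈ 0.8793c

Compose boost 2: (0.247 + 0.708)/(1 + 0.247×0.708) = 0.9550/1.17488 = 0.812852
Compose boost 3: (0.233 + 0.812852)/(1 + 0.233×0.812852) = 1.04585/1.18939 = 0.8793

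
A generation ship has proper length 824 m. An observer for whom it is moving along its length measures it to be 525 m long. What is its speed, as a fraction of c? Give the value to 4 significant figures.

β ≈ 0.7708

γ = L₀/L = 824/525 = 1.56952
β = √(1 − 1/γ²) = 0.7708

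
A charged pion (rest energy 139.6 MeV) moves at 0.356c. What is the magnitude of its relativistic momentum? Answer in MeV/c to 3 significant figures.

γ = 1/√(1 − 0.356²) = 1.0701
p = γβm₀c = 1.0701 × 0.356 × 139.6 MeV/c = 53.2 MeV/c

p ≈ 53.2 MeV/c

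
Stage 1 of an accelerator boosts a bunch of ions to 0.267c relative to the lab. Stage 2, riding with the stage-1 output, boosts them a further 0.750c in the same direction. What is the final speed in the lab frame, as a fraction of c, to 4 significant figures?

Compose boost 2: (0.750 + 0.267)/(1 + 0.750×0.267) = 1.017/1.20025 = 0.8473

u ≈ 0.8473c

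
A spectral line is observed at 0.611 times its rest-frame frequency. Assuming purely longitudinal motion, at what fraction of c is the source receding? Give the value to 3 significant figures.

β ≈ 0.456

f_obs/f_src = √((1−β)/(1+β)) = 0.611  ⇒  (1−β)/(1+β) = 0.37332
β = |1 − D²|/(1 + D²) = |1 − 0.37332|/(1 + 0.37332) = 0.456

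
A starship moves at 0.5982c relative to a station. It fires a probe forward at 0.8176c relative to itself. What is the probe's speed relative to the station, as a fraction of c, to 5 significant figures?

Relativistic velocity addition: u = (u' + v)/(1 + u'v/c²)
= (0.8176 + 0.5982)/(1 + 0.8176×0.5982) = 1.4158/1.489088 = 0.95078

u ≈ 0.95078c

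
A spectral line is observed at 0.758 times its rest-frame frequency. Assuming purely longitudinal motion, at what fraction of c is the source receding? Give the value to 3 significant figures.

β ≈ 0.270

f_obs/f_src = √((1−β)/(1+β)) = 0.758  ⇒  (1−β)/(1+β) = 0.57456
β = |1 − D²|/(1 + D²) = |1 − 0.57456|/(1 + 0.57456) = 0.270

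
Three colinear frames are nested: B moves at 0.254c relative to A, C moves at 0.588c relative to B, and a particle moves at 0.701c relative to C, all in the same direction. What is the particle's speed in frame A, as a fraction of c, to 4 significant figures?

Compose boost 2: (0.588 + 0.254)/(1 + 0.588×0.254) = 0.8420/1.14935 = 0.732587
Compose boost 3: (0.701 + 0.732587)/(1 + 0.701×0.732587) = 1.43359/1.51354 = 0.9472

u ≈ 0.9472c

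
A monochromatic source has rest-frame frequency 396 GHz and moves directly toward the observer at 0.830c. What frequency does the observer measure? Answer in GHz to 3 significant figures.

f_obs ≈ 1300 GHz

Relativistic Doppler: f_obs = f_src √((1+β)/(1−β))
= 396 × √(1.8300/0.17000) = 396 × 3.2810 = 1300 GHz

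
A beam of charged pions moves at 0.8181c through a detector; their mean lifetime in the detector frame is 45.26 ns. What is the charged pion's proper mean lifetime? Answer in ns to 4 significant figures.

τ₀ ≈ 26.03 ns

γ = 1/√(1 − 0.8181²) = 1.73890
Proper time: τ₀ = Δt/γ = 45.26/1.73890 = 26.03 ns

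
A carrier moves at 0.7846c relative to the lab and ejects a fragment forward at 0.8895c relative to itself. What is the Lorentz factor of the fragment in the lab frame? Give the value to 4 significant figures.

u_lab = (0.8895 + 0.7846)/(1 + 0.8895×0.7846) = 1.6741/1.697902 = 0.9859817
γ = 1/√(1 − 0.9859817²) = 5.993

γ ≈ 5.993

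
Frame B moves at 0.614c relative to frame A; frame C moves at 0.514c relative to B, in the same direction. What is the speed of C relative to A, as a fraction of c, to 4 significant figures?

u ≈ 0.8574c

Compose boost 2: (0.514 + 0.614)/(1 + 0.514×0.614) = 1.128/1.31560 = 0.8574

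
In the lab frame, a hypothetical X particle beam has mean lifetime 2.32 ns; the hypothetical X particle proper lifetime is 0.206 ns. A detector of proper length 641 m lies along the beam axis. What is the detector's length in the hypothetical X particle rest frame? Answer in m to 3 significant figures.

L ≈ 56.9 m

Time dilation ⇒ γ = Δt/τ₀ = 2.32/0.206 = 11.262
Length contraction: L = L₀/γ = 641/11.262 = 56.9 m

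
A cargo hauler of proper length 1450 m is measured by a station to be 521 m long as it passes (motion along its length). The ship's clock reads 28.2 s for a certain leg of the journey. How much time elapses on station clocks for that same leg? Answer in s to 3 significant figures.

Length contraction ⇒ γ = L₀/L = 1450/521 = 2.7831
Time dilation: Δt = γτ₀ = 2.7831 × 28.2 s = 78.5 s

Δt ≈ 78.5 s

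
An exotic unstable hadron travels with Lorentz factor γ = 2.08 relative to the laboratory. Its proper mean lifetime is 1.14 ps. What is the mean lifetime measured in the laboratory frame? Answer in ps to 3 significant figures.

γ = 2.08 (given)
Time dilation: Δt = γτ₀ = 2.08 × 1.14 ps = 2.37 ps

Δt ≈ 2.37 ps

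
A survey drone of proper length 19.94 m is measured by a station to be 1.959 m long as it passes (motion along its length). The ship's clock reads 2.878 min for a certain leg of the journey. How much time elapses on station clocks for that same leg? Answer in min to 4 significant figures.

Δt ≈ 29.29 min

Length contraction ⇒ γ = L₀/L = 19.94/1.959 = 10.1787
Time dilation: Δt = γτ₀ = 10.1787 × 2.878 min = 29.29 min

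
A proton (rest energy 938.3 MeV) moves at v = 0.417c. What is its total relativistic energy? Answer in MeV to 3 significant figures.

γ = 1/√(1 − 0.417²) = 1.1002
E = γm₀c² = 1.1002 × 938.3 MeV = 1030 MeV

E ≈ 1030 MeV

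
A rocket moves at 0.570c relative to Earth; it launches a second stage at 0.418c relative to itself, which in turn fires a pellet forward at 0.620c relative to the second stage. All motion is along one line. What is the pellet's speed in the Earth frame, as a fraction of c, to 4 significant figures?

Compose boost 2: (0.418 + 0.570)/(1 + 0.418×0.570) = 0.9880/1.23826 = 0.797894
Compose boost 3: (0.620 + 0.797894)/(1 + 0.620×0.797894) = 1.41789/1.49469 = 0.9486

u ≈ 0.9486c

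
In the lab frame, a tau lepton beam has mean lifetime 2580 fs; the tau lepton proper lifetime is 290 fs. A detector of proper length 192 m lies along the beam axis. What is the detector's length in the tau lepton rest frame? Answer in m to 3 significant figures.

L ≈ 21.6 m

Time dilation ⇒ γ = Δt/τ₀ = 2580/290 = 8.8966
Length contraction: L = L₀/γ = 192/8.8966 = 21.6 m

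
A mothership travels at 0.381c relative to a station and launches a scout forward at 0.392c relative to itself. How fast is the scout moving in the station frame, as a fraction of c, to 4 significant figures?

Compose boost 2: (0.392 + 0.381)/(1 + 0.392×0.381) = 0.7730/1.14935 = 0.6726

u ≈ 0.6726c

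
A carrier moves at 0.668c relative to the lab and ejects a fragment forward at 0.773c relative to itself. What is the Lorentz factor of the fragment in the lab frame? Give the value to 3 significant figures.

γ ≈ 3.21

u_lab = (0.773 + 0.668)/(1 + 0.773×0.668) = 1.441/1.51636 = 0.950300
γ = 1/√(1 − 0.950300²) = 3.21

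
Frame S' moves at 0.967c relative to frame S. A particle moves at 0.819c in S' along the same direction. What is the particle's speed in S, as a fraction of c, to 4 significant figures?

u ≈ 0.9967c

Relativistic velocity addition: u = (u' + v)/(1 + u'v/c²)
= (0.819 + 0.967)/(1 + 0.819×0.967) = 1.786/1.79197 = 0.9967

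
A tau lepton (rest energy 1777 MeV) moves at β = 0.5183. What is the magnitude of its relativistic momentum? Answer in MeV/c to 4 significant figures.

p ≈ 1077 MeV/c

γ = 1/√(1 − 0.5183²) = 1.16932
p = γβm₀c = 1.16932 × 0.5183 × 1777 MeV/c = 1077 MeV/c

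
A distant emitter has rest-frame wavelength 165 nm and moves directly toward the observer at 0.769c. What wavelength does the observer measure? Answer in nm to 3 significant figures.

Relativistic Doppler: λ_obs = λ_src √((1−β)/(1+β))
= 165 × √(0.23100/1.7690) = 165 × 0.36136 = 59.6 nm

λ_obs ≈ 59.6 nm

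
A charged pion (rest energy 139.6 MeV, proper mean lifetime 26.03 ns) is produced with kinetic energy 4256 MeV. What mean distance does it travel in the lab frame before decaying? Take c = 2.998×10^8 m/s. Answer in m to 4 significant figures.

d ≈ 245.6 m

γ = 1 + K/(m₀c²) = 1 + 4256/139.6 = 31.4871
β = √(1 − 1/γ²) = 0.999496
Dilated lifetime: γτ₀ = 31.4871 × 26.03 ns = 819.609 ns
d = βc·γτ₀ = 0.999496 × (2.998×10^8 m/s) × 8.19609×10^-7 s = 245.6 m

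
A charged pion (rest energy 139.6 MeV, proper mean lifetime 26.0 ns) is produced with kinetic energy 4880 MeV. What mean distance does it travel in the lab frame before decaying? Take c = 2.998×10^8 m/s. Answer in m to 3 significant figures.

γ = 1 + K/(m₀c²) = 1 + 4880/139.6 = 35.957
β = √(1 − 1/γ²) = 0.99961
Dilated lifetime: γτ₀ = 35.957 × 26.0 ns = 934.88 ns
d = βc·γτ₀ = 0.99961 × (2.998×10^8 m/s) × 9.3488×10^-7 s = 280 m

d ≈ 280 m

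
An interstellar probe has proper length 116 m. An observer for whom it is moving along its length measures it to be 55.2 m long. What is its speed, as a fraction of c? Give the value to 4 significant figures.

β ≈ 0.8795

γ = L₀/L = 116/55.2 = 2.10145
β = √(1 − 1/γ²) = 0.8795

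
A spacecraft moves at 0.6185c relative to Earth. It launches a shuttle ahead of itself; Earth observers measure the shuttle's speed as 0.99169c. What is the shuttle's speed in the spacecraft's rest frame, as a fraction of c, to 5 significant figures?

u' ≈ 0.96521c

Inverse velocity addition: u' = (u − v)/(1 − uv/c²)
= (0.99169 − 0.6185)/(1 − 0.99169×0.6185) = 0.37319/0.3866397 = 0.96521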